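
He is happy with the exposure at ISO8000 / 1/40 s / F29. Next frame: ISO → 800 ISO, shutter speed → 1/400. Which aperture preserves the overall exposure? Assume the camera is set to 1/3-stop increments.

f/2.8

ISO: 8000 → 6400 → 5000 → 4000 → 3200 → 2500 → 2000 → 1600 → 1250 → 1000 → 800 — 3 1/3 stops dropped (darker).
Shutter speed: 1/40 → 1/50 → 1/60 → 1/80 → 1/100 → 1/125 → 1/160 → 1/200 → 1/250 → 1/320 → 1/400 — 3 1/3 stops faster (darker).
Net change so far: 6 2/3 stops darker. Offset with the aperture: f/29 → f/25 → f/22 → f/20 → f/18 → f/16 → f/14 → f/13 → f/11 → f/10 → f/9 → f/8 → f/7.1 → f/6.3 → f/5.6 → f/5 → f/4.5 → f/4 → f/3.5 → f/3.2 → f/2.8.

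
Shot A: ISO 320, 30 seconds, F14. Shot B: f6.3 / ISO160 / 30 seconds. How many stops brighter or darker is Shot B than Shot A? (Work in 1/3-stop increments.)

1 1/3 stops brighter

Aperture: f/14 → f/13 → f/11 → f/10 → f/9 → f/8 → f/7.1 → f/6.3 — 2 1/3 stops larger aperture (brighter).
Shutter speed: unchanged.
ISO: 320 → 250 → 200 → 160 — 1 stop dropped (darker).
Net: +2 1/3 −1 = +1 1/3 stops.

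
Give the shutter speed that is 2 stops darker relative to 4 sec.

1 s

Shutter speed: 4 → 2 → 1 — 2 stops shorter (darker).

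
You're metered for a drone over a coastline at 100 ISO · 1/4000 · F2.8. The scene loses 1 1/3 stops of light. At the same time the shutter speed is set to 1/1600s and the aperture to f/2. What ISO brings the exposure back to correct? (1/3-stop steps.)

Scene light: 1 1/3 stops darker.
Shutter speed: 1/4000 → 1/3200 → 1/2500 → 1/2000 → 1/1600 — 1 1/3 stops slower (brighter).
Aperture: f/2.8 → f/2.5 → f/2.2 → f/2 — 1 stop larger aperture (brighter).
Net so far: 1 stop brighter. ISO: 100 → 80 → 64 → 50.

ISO 50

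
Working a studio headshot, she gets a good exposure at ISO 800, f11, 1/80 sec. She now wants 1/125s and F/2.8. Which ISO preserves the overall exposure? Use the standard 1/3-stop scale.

Shutter speed: 1/80 → 1/100 → 1/125 — 2/3 stop shorter (darker).
Aperture: f/11 → f/10 → f/9 → f/8 → f/7.1 → f/6.3 → f/5.6 → f/5 → f/4.5 → f/4 → f/3.5 → f/3.2 → f/2.8 — 4 stops larger aperture (brighter).
Net change so far: 3 1/3 stops brighter. Offset with the ISO: 800 → 640 → 500 → 400 → 320 → 250 → 200 → 160 → 125 → 100 → 80.

ISO 80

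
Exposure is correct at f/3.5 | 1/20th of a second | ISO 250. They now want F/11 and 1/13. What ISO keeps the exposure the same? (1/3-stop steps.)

Aperture: f/3.5 → f/4 → f/4.5 → f/5 → f/5.6 → f/6.3 → f/7.1 → f/8 → f/9 → f/10 → f/11 — 3 1/3 stops stopped down (darker).
Shutter speed: 1/20 → 1/15 → 1/13 — 2/3 stop slower (brighter).
Net change so far: 2 2/3 stops darker. Offset with the ISO: 250 → 320 → 400 → 500 → 640 → 800 → 1000 → 1250 → 1600.

ISO 1600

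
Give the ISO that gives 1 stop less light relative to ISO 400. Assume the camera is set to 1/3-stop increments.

ISO: 400 → 320 → 250 → 200 — 1 stop dropped (darker).

ISO 200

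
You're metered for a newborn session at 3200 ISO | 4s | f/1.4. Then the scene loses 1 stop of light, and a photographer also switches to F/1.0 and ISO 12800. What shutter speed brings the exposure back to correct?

1 s

Scene light: 1 stop darker.
Aperture: f/1.4 → f/1.0 — 1 stop wider (brighter).
ISO: 3200 → 6400 → 12800 — 2 stops higher (brighter).
Net so far: 2 stops brighter. Shutter speed: 4 → 2 → 1.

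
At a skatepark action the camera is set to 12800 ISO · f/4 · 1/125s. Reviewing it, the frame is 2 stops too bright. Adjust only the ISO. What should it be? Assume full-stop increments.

ISO 3200

Overexposed by 2 stops → need 2 stops darker.
ISO: 12800 → 6400 → 3200.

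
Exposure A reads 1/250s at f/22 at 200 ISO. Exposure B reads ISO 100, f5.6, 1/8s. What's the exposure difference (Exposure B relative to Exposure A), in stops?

Aperture: f/22 → f/16 → f/11 → f/8 → f/5.6 — 4 stops wider (brighter).
Shutter speed: 1/250 → 1/125 → 1/60 → 1/30 → 1/15 → 1/8 — 5 stops longer (brighter).
ISO: 200 → 100 — 1 stop dropped (darker).
Net: +4 +5 −1 = +8 stops.

8 stops brighter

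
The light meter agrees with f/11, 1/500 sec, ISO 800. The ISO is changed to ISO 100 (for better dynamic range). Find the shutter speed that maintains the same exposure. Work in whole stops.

1/60s

ISO: 800 → 400 → 200 → 100 — 3 stops lower (darker).
Need 3 stops brighter from the shutter speed: 1/500 → 1/250 → 1/125 → 1/60.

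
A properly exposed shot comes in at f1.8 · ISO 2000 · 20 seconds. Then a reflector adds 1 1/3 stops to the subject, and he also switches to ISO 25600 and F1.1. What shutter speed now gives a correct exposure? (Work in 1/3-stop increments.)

Scene light: 1 1/3 stops brighter.
ISO: 2000 → 2500 → 3200 → 4000 → 5000 → 6400 → 8000 → 10000 → 12800 → 16000 → 20000 → 25600 — 3 2/3 stops raised (brighter).
Aperture: f/1.8 → f/1.6 → f/1.4 → f/1.2 → f/1.1 — 1 1/3 stops opened up (brighter).
Net so far: 6 1/3 stops brighter. Shutter speed: 20 → 15 → 13 → 10 → 8 → 6 → 5 → 4 → 3.2 → 2.5 → 2 → 1.6 → 1.3 → 1 → 0.8 → 0.6 → 0.5 → 0.4 → 0.3 → 1/4.

1/4s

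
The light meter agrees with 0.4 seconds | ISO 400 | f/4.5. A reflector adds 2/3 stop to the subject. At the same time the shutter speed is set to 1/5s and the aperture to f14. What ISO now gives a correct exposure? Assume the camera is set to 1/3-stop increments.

ISO 5000

Scene light: 2/3 stop brighter.
Shutter speed: 0.4 → 0.3 → 1/4 → 1/5 — 1 stop faster (darker).
Aperture: f/4.5 → f/5 → f/5.6 → f/6.3 → f/7.1 → f/8 → f/9 → f/10 → f/11 → f/13 → f/14 — 3 1/3 stops smaller aperture (darker).
Net so far: 3 2/3 stops darker. ISO: 400 → 500 → 640 → 800 → 1000 → 1250 → 1600 → 2000 → 2500 → 3200 → 4000 → 5000.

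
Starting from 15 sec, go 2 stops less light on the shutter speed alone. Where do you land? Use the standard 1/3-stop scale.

Shutter speed: 15 → 13 → 10 → 8 → 6 → 5 → 4 — 2 stops shorter (darker).

4 s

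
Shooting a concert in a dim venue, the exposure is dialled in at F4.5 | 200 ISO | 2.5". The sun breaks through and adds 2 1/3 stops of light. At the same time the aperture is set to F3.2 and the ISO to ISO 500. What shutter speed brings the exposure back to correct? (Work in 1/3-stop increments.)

Scene light: 2 1/3 stops brighter.
Aperture: f/4.5 → f/4 → f/3.5 → f/3.2 — 1 stop opened up (brighter).
ISO: 200 → 250 → 320 → 400 → 500 — 1 1/3 stops higher (brighter).
Net so far: 4 2/3 stops brighter. Shutter speed: 2.5 → 2 → 1.6 → 1.3 → 1 → 0.8 → 0.6 → 0.5 → 0.4 → 0.3 → 1/4 → 1/5 → 1/6 → 1/8 → 1/10.

1/10s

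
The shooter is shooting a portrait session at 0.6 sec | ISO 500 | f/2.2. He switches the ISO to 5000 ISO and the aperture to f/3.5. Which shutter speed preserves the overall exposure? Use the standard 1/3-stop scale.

ISO: 500 → 640 → 800 → 1000 → 1250 → 1600 → 2000 → 2500 → 3200 → 4000 → 5000 — 3 1/3 stops raised (brighter).
Aperture: f/2.2 → f/2.5 → f/2.8 → f/3.2 → f/3.5 — 1 1/3 stops smaller aperture (darker).
Net change so far: 2 stops brighter. Offset with the shutter speed: 0.6 → 0.5 → 0.4 → 0.3 → 1/4 → 1/5 → 1/6.

1/6s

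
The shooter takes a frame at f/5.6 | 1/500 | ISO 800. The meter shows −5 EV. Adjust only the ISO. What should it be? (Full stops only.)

ISO 25600

Underexposed by 5 stops → need 5 stops brighter.
ISO: 800 → 1600 → 3200 → 6400 → 12800 → 25600.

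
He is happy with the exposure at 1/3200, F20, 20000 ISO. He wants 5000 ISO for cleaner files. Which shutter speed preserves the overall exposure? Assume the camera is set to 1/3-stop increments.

ISO: 20000 → 16000 → 12800 → 10000 → 8000 → 6400 → 5000 — 2 stops dropped (darker).
Need 2 stops brighter from the shutter speed: 1/3200 → 1/2500 → 1/2000 → 1/1600 → 1/1250 → 1/1000 → 1/800.

1/800s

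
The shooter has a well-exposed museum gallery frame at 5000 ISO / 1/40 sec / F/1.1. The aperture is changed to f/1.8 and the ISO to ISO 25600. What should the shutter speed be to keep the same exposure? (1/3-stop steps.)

Aperture: f/1.1 → f/1.2 → f/1.4 → f/1.6 → f/1.8 — 1 1/3 stops narrower (darker).
ISO: 5000 → 6400 → 8000 → 10000 → 12800 → 16000 → 20000 → 25600 — 2 1/3 stops raised (brighter).
Net change so far: 1 stop brighter. Offset with the shutter speed: 1/40 → 1/50 → 1/60 → 1/80.

1/80s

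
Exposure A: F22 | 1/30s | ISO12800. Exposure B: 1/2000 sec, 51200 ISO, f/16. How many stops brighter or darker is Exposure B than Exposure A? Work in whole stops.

3 stops darker

Aperture: f/22 → f/16 — 1 stop larger aperture (brighter).
Shutter speed: 1/30 → 1/60 → 1/125 → 1/250 → 1/500 → 1/1000 → 1/2000 — 6 stops shorter (darker).
ISO: 12800 → 25600 → 51200 — 2 stops higher (brighter).
Net: +1 −6 +2 = −3 stops.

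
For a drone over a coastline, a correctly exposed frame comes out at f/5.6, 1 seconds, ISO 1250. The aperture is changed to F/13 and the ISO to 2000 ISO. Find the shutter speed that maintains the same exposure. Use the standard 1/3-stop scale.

Aperture: f/5.6 → f/6.3 → f/7.1 → f/8 → f/9 → f/10 → f/11 → f/13 — 2 1/3 stops smaller aperture (darker).
ISO: 1250 → 1600 → 2000 — 2/3 stop higher (brighter).
Net change so far: 1 2/3 stops darker. Offset with the shutter speed: 1 → 1.3 → 1.6 → 2 → 2.5 → 3.2.

3.2 s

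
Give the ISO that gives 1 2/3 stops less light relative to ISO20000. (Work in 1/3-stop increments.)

ISO 6400

ISO: 20000 → 16000 → 12800 → 10000 → 8000 → 6400 — 1 2/3 stops dropped (darker).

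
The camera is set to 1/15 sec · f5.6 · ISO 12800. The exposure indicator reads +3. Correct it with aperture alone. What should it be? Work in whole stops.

Overexposed by 3 stops → need 3 stops darker.
Aperture: f/5.6 → f/8 → f/11 → f/16.

f/16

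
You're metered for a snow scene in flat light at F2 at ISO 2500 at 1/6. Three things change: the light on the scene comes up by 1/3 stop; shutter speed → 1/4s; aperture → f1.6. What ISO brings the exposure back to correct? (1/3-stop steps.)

Scene light: 1/3 stop brighter.
Shutter speed: 1/6 → 1/5 → 1/4 — 2/3 stop longer (brighter).
Aperture: f/2 → f/1.8 → f/1.6 — 2/3 stop wider (brighter).
Net so far: 1 2/3 stops brighter. ISO: 2500 → 2000 → 1600 → 1250 → 1000 → 800.

ISO 800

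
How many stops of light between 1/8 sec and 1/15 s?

1/8 → 1/15 — count the steps: 1 stop.

1 stop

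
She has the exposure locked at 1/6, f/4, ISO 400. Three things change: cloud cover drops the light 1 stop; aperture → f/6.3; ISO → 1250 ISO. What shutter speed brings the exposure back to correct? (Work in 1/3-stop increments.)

Scene light: 1 stop darker.
Aperture: f/4 → f/4.5 → f/5 → f/5.6 → f/6.3 — 1 1/3 stops narrower (darker).
ISO: 400 → 500 → 640 → 800 → 1000 → 1250 — 1 2/3 stops higher (brighter).
Net so far: 2/3 stop darker. Shutter speed: 1/6 → 1/5 → 1/4.

1/4s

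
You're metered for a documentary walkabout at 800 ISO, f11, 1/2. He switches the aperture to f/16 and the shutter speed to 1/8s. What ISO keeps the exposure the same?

Aperture: f/11 → f/16 — 1 stop narrower (darker).
Shutter speed: 1/2 → 1/4 → 1/8 — 2 stops faster (darker).
Net change so far: 3 stops darker. Offset with the ISO: 800 → 1600 → 3200 → 6400.

ISO 6400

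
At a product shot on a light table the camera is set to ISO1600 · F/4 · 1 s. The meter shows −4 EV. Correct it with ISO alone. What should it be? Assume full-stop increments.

Underexposed by 4 stops → need 4 stops brighter.
ISO: 1600 → 3200 → 6400 → 12800 → 25600.

ISO 25600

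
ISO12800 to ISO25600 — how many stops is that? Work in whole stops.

1 stop

12800 → 25600 — count the steps: 1 stop.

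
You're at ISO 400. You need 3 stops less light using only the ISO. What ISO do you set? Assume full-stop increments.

ISO 50

ISO: 400 → 200 → 100 → 50 — 3 stops dropped (darker).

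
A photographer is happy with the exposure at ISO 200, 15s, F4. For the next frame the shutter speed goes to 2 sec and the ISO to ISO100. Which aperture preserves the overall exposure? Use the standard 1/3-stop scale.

Shutter speed: 15 → 13 → 10 → 8 → 6 → 5 → 4 → 3.2 → 2.5 → 2 — 3 stops shorter (darker).
ISO: 200 → 160 → 125 → 100 — 1 stop lower (darker).
Net change so far: 4 stops darker. Offset with the aperture: f/4 → f/3.5 → f/3.2 → f/2.8 → f/2.5 → f/2.2 → f/2 → f/1.8 → f/1.6 → f/1.4 → f/1.2 → f/1.1 → f/1.0.

f/1.0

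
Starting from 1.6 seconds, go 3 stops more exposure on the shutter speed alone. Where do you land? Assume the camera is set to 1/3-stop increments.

Shutter speed: 1.6 → 2 → 2.5 → 3.2 → 4 → 5 → 6 → 8 → 10 → 13 — 3 stops slower (brighter).

13 s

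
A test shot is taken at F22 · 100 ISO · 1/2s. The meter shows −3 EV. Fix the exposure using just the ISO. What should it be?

Underexposed by 3 stops → need 3 stops brighter.
ISO: 100 → 200 → 400 → 800.

ISO 800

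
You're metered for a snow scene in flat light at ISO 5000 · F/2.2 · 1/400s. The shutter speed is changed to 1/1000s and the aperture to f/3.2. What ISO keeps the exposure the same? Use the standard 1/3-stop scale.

Shutter speed: 1/400 → 1/500 → 1/640 → 1/800 → 1/1000 — 1 1/3 stops shorter (darker).
Aperture: f/2.2 → f/2.5 → f/2.8 → f/3.2 — 1 stop stopped down (darker).
Net change so far: 2 1/3 stops darker. Offset with the ISO: 5000 → 6400 → 8000 → 10000 → 12800 → 16000 → 20000 → 25600.

ISO 25600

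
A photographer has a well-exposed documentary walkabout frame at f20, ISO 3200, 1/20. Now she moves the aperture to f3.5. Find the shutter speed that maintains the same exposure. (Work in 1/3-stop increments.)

1/640s

Aperture: f/20 → f/18 → f/16 → f/14 → f/13 → f/11 → f/10 → f/9 → f/8 → f/7.1 → f/6.3 → f/5.6 → f/5 → f/4.5 → f/4 → f/3.5 — 5 stops opened up (brighter).
Need 5 stops darker from the shutter speed: 1/20 → 1/25 → 1/30 → 1/40 → 1/50 → 1/60 → 1/80 → 1/100 → 1/125 → 1/160 → 1/200 → 1/250 → 1/320 → 1/400 → 1/500 → 1/640.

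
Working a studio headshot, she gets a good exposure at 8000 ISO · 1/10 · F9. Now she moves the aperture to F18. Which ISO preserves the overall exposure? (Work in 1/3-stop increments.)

ISO 32000

Aperture: f/9 → f/10 → f/11 → f/13 → f/14 → f/16 → f/18 — 2 stops narrower (darker).
Need 2 stops brighter from the ISO: 8000 → 10000 → 12800 → 16000 → 20000 → 25600 → 32000.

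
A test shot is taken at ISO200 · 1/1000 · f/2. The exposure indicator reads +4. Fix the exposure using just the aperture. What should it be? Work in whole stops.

f/8

Overexposed by 4 stops → need 4 stops darker.
Aperture: f/2 → f/2.8 → f/4 → f/5.6 → f/8.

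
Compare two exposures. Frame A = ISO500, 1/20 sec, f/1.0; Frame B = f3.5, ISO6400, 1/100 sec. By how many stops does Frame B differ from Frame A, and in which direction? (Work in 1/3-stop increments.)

2 1/3 stops darker

Aperture: f/1.0 → f/1.1 → f/1.2 → f/1.4 → f/1.6 → f/1.8 → f/2 → f/2.2 → f/2.5 → f/2.8 → f/3.2 → f/3.5 — 3 2/3 stops stopped down (darker).
Shutter speed: 1/20 → 1/25 → 1/30 → 1/40 → 1/50 → 1/60 → 1/80 → 1/100 — 2 1/3 stops shorter (darker).
ISO: 500 → 640 → 800 → 1000 → 1250 → 1600 → 2000 → 2500 → 3200 → 4000 → 5000 → 6400 — 3 2/3 stops raised (brighter).
Net: −3 2/3 −2 1/3 +3 2/3 = −2 1/3 stops.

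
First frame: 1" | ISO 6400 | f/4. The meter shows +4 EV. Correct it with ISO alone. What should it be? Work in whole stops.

Overexposed by 4 stops → need 4 stops darker.
ISO: 6400 → 3200 → 1600 → 800 → 400.

ISO 400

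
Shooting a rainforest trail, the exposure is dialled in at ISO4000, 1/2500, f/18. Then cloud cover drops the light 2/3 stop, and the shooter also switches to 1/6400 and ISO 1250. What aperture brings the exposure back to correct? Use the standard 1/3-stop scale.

f/5

Scene light: 2/3 stop darker.
Shutter speed: 1/2500 → 1/3200 → 1/4000 → 1/5000 → 1/6400 — 1 1/3 stops shorter (darker).
ISO: 4000 → 3200 → 2500 → 2000 → 1600 → 1250 — 1 2/3 stops dropped (darker).
Net so far: 3 2/3 stops darker. Aperture: f/18 → f/16 → f/14 → f/13 → f/11 → f/10 → f/9 → f/8 → f/7.1 → f/6.3 → f/5.6 → f/5.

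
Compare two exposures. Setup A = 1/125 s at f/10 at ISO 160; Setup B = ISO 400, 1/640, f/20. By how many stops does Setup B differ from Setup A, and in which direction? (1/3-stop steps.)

Aperture: f/10 → f/11 → f/13 → f/14 → f/16 → f/18 → f/20 — 2 stops stopped down (darker).
Shutter speed: 1/125 → 1/160 → 1/200 → 1/250 → 1/320 → 1/400 → 1/500 → 1/640 — 2 1/3 stops shorter (darker).
ISO: 160 → 200 → 250 → 320 → 400 — 1 1/3 stops raised (brighter).
Net: −2 −2 1/3 +1 1/3 = −3 stops.

3 stops darker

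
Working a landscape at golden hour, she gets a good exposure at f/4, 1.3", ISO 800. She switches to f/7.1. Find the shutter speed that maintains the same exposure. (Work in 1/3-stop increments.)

Aperture: f/4 → f/4.5 → f/5 → f/5.6 → f/6.3 → f/7.1 — 1 2/3 stops stopped down (darker).
Need 1 2/3 stops brighter from the shutter speed: 1.3 → 1.6 → 2 → 2.5 → 3.2 → 4.

4 s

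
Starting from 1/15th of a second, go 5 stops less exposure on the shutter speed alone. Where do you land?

Shutter speed: 1/15 → 1/30 → 1/60 → 1/125 → 1/250 → 1/500 — 5 stops faster (darker).

1/500s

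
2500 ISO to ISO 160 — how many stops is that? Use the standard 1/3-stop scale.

4 stops

2500 → 2000 → 1600 → 1250 → 1000 → 800 → 640 → 500 → 400 → 320 → 250 → 200 → 160 — count the steps: 12 third-stops = 4 stops.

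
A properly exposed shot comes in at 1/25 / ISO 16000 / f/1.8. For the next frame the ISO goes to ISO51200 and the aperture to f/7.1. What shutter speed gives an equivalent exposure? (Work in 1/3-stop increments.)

1/5s

ISO: 16000 → 20000 → 25600 → 32000 → 40000 → 51200 — 1 2/3 stops higher (brighter).
Aperture: f/1.8 → f/2 → f/2.2 → f/2.5 → f/2.8 → f/3.2 → f/3.5 → f/4 → f/4.5 → f/5 → f/5.6 → f/6.3 → f/7.1 — 4 stops stopped down (darker).
Net change so far: 2 1/3 stops darker. Offset with the shutter speed: 1/25 → 1/20 → 1/15 → 1/13 → 1/10 → 1/8 → 1/6 → 1/5.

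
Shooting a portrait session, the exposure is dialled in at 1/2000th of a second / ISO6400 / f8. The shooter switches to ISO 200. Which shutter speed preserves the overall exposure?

1/60s

ISO: 6400 → 3200 → 1600 → 800 → 400 → 200 — 5 stops lower (darker).
Need 5 stops brighter from the shutter speed: 1/2000 → 1/1000 → 1/500 → 1/250 → 1/125 → 1/60.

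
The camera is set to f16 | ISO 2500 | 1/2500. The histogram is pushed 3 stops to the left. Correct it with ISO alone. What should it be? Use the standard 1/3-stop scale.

ISO 20000

Underexposed by 3 stops → need 3 stops brighter.
ISO: 2500 → 3200 → 4000 → 5000 → 6400 → 8000 → 10000 → 12800 → 16000 → 20000.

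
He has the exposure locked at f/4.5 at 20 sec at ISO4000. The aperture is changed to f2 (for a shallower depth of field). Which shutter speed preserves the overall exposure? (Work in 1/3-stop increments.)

Aperture: f/4.5 → f/4 → f/3.5 → f/3.2 → f/2.8 → f/2.5 → f/2.2 → f/2 — 2 1/3 stops wider (brighter).
Need 2 1/3 stops darker from the shutter speed: 20 → 15 → 13 → 10 → 8 → 6 → 5 → 4.

4 s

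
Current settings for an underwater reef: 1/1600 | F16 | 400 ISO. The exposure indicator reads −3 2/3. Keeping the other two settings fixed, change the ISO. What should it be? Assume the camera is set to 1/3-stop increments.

Underexposed by 3 2/3 stops → need 3 2/3 stops brighter.
ISO: 400 → 500 → 640 → 800 → 1000 → 1250 → 1600 → 2000 → 2500 → 3200 → 4000 → 5000.

ISO 5000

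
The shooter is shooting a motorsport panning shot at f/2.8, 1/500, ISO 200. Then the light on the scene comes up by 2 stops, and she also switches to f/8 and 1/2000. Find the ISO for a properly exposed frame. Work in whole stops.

ISO 1600

Scene light: 2 stops brighter.
Aperture: f/2.8 → f/4 → f/5.6 → f/8 — 3 stops smaller aperture (darker).
Shutter speed: 1/500 → 1/1000 → 1/2000 — 2 stops shorter (darker).
Net so far: 3 stops darker. ISO: 200 → 400 → 800 → 1600.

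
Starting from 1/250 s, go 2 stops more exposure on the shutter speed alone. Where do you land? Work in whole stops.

Shutter speed: 1/250 → 1/125 → 1/60 — 2 stops longer (brighter).

1/60s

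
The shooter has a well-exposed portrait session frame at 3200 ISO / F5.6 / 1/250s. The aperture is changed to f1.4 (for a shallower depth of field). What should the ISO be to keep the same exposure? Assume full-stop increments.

ISO 200

Aperture: f/5.6 → f/4 → f/2.8 → f/2 → f/1.4 — 4 stops wider (brighter).
Need 4 stops darker from the ISO: 3200 → 1600 → 800 → 400 → 200.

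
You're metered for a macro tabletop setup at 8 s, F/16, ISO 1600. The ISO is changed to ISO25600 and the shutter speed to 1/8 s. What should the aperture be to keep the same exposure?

ISO: 1600 → 3200 → 6400 → 12800 → 25600 — 4 stops raised (brighter).
Shutter speed: 8 → 4 → 2 → 1 → 1/2 → 1/4 → 1/8 — 6 stops faster (darker).
Net change so far: 2 stops darker. Offset with the aperture: f/16 → f/11 → f/8.

f/8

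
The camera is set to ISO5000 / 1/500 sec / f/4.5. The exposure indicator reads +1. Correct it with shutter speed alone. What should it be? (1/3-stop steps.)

1/1000s

Overexposed by 1 stop → need 1 stop darker.
Shutter speed: 1/500 → 1/640 → 1/800 → 1/1000.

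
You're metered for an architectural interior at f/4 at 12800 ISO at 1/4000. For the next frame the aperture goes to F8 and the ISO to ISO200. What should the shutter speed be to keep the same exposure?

1/15s

Aperture: f/4 → f/5.6 → f/8 — 2 stops stopped down (darker).
ISO: 12800 → 6400 → 3200 → 1600 → 800 → 400 → 200 — 6 stops lower (darker).
Net change so far: 8 stops darker. Offset with the shutter speed: 1/4000 → 1/2000 → 1/1000 → 1/500 → 1/250 → 1/125 → 1/60 → 1/30 → 1/15.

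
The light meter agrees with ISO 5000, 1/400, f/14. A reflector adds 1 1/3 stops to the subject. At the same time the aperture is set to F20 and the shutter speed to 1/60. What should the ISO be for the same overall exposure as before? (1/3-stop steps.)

ISO 640

Scene light: 1 1/3 stops brighter.
Aperture: f/14 → f/16 → f/18 → f/20 — 1 stop narrower (darker).
Shutter speed: 1/400 → 1/320 → 1/250 → 1/200 → 1/160 → 1/125 → 1/100 → 1/80 → 1/60 — 2 2/3 stops slower (brighter).
Net so far: 3 stops brighter. ISO: 5000 → 4000 → 3200 → 2500 → 2000 → 1600 → 1250 → 1000 → 800 → 640.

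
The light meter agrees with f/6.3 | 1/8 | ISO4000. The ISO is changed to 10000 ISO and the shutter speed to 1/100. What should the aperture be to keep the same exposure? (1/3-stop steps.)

ISO: 4000 → 5000 → 6400 → 8000 → 10000 — 1 1/3 stops higher (brighter).
Shutter speed: 1/8 → 1/10 → 1/13 → 1/15 → 1/20 → 1/25 → 1/30 → 1/40 → 1/50 → 1/60 → 1/80 → 1/100 — 3 2/3 stops shorter (darker).
Net change so far: 2 1/3 stops darker. Offset with the aperture: f/6.3 → f/5.6 → f/5 → f/4.5 → f/4 → f/3.5 → f/3.2 → f/2.8.

f/2.8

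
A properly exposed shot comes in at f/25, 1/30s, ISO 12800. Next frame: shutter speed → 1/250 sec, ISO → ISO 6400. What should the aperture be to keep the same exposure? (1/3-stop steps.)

Shutter speed: 1/30 → 1/40 → 1/50 → 1/60 → 1/80 → 1/100 → 1/125 → 1/160 → 1/200 → 1/250 — 3 stops faster (darker).
ISO: 12800 → 10000 → 8000 → 6400 — 1 stop lower (darker).
Net change so far: 4 stops darker. Offset with the aperture: f/25 → f/22 → f/20 → f/18 → f/16 → f/14 → f/13 → f/11 → f/10 → f/9 → f/8 → f/7.1 → f/6.3.

f/6.3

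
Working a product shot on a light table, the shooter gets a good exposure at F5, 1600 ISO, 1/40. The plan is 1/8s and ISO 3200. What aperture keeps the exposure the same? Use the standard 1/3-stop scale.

Shutter speed: 1/40 → 1/30 → 1/25 → 1/20 → 1/15 → 1/13 → 1/10 → 1/8 — 2 1/3 stops longer (brighter).
ISO: 1600 → 2000 → 2500 → 3200 — 1 stop raised (brighter).
Net change so far: 3 1/3 stops brighter. Offset with the aperture: f/5 → f/5.6 → f/6.3 → f/7.1 → f/8 → f/9 → f/10 → f/11 → f/13 → f/14 → f/16.

f/16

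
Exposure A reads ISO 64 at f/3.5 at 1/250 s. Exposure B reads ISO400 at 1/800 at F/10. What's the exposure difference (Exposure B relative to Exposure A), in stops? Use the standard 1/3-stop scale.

Aperture: f/3.5 → f/4 → f/4.5 → f/5 → f/5.6 → f/6.3 → f/7.1 → f/8 → f/9 → f/10 — 3 stops narrower (darker).
Shutter speed: 1/250 → 1/320 → 1/400 → 1/500 → 1/640 → 1/800 — 1 2/3 stops shorter (darker).
ISO: 64 → 80 → 100 → 125 → 160 → 200 → 250 → 320 → 400 — 2 2/3 stops higher (brighter).
Net: −3 −1 2/3 +2 2/3 = −2 stops.

2 stops darker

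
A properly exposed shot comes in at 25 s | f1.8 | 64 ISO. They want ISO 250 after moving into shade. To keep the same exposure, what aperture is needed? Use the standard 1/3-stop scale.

ISO: 64 → 80 → 100 → 125 → 160 → 200 → 250 — 2 stops higher (brighter).
Need 2 stops darker from the aperture: f/1.8 → f/2 → f/2.2 → f/2.5 → f/2.8 → f/3.2 → f/3.5.

f/3.5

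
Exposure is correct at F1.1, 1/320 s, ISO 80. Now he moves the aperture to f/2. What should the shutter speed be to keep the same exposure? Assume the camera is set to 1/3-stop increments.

1/100s

Aperture: f/1.1 → f/1.2 → f/1.4 → f/1.6 → f/1.8 → f/2 — 1 2/3 stops smaller aperture (darker).
Need 1 2/3 stops brighter from the shutter speed: 1/320 → 1/250 → 1/200 → 1/160 → 1/125 → 1/100.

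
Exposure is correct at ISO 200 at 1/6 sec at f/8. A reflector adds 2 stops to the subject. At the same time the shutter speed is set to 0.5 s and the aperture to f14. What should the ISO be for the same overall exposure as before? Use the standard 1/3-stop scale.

ISO 50

Scene light: 2 stops brighter.
Shutter speed: 1/6 → 1/5 → 1/4 → 0.3 → 0.4 → 0.5 — 1 2/3 stops longer (brighter).
Aperture: f/8 → f/9 → f/10 → f/11 → f/13 → f/14 — 1 2/3 stops narrower (darker).
Net so far: 2 stops brighter. ISO: 200 → 160 → 125 → 100 → 80 → 64 → 50.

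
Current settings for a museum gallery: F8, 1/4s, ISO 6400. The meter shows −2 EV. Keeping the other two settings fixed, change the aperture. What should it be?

Underexposed by 2 stops → need 2 stops brighter.
Aperture: f/8 → f/5.6 → f/4.

f/4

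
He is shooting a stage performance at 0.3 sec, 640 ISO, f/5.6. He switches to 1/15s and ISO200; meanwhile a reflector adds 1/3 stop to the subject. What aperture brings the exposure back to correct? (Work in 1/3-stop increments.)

f/1.6

Scene light: 1/3 stop brighter.
Shutter speed: 0.3 → 1/4 → 1/5 → 1/6 → 1/8 → 1/10 → 1/13 → 1/15 — 2 1/3 stops shorter (darker).
ISO: 640 → 500 → 400 → 320 → 250 → 200 — 1 2/3 stops lower (darker).
Net so far: 3 2/3 stops darker. Aperture: f/5.6 → f/5 → f/4.5 → f/4 → f/3.5 → f/3.2 → f/2.8 → f/2.5 → f/2.2 → f/2 → f/1.8 → f/1.6.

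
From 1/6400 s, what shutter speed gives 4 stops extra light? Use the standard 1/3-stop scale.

1/400s

Shutter speed: 1/6400 → 1/5000 → 1/4000 → 1/3200 → 1/2500 → 1/2000 → 1/1600 → 1/1250 → 1/1000 → 1/800 → 1/640 → 1/500 → 1/400 — 4 stops slower (brighter).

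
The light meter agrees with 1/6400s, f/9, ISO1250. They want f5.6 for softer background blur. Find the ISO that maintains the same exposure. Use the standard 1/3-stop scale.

Aperture: f/9 → f/8 → f/7.1 → f/6.3 → f/5.6 — 1 1/3 stops opened up (brighter).
Need 1 1/3 stops darker from the ISO: 1250 → 1000 → 800 → 640 → 500.

ISO 500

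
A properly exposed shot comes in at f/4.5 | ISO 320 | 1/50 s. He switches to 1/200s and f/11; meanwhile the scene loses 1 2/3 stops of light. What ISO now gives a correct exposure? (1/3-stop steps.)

ISO 25600

Scene light: 1 2/3 stops darker.
Shutter speed: 1/50 → 1/60 → 1/80 → 1/100 → 1/125 → 1/160 → 1/200 — 2 stops faster (darker).
Aperture: f/4.5 → f/5 → f/5.6 → f/6.3 → f/7.1 → f/8 → f/9 → f/10 → f/11 — 2 2/3 stops narrower (darker).
Net so far: 6 1/3 stops darker. ISO: 320 → 400 → 500 → 640 → 800 → 1000 → 1250 → 1600 → 2000 → 2500 → 3200 → 4000 → 5000 → 6400 → 8000 → 10000 → 12800 → 16000 → 20000 → 25600.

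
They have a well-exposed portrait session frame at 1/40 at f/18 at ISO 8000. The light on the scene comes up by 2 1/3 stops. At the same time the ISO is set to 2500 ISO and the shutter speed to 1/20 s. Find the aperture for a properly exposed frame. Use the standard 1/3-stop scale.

f/32

Scene light: 2 1/3 stops brighter.
ISO: 8000 → 6400 → 5000 → 4000 → 3200 → 2500 — 1 2/3 stops dropped (darker).
Shutter speed: 1/40 → 1/30 → 1/25 → 1/20 — 1 stop longer (brighter).
Net so far: 1 2/3 stops brighter. Aperture: f/18 → f/20 → f/22 → f/25 → f/29 → f/32.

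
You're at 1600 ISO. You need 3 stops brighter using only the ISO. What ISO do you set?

ISO: 1600 → 3200 → 6400 → 12800 — 3 stops higher (brighter).

ISO 12800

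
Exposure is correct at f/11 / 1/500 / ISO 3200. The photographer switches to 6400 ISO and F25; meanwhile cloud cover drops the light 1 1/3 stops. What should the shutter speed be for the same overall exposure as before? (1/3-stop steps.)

Scene light: 1 1/3 stops darker.
ISO: 3200 → 4000 → 5000 → 6400 — 1 stop higher (brighter).
Aperture: f/11 → f/13 → f/14 → f/16 → f/18 → f/20 → f/22 → f/25 — 2 1/3 stops stopped down (darker).
Net so far: 2 2/3 stops darker. Shutter speed: 1/500 → 1/400 → 1/320 → 1/250 → 1/200 → 1/160 → 1/125 → 1/100 → 1/80.

1/80s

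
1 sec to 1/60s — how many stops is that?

1 → 1/2 → 1/4 → 1/8 → 1/15 → 1/30 → 1/60 — count the steps: 6 stops.

6 stops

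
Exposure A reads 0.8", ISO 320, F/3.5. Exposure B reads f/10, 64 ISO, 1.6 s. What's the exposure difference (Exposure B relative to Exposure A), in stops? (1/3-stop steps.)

4 1/3 stops darker

Aperture: f/3.5 → f/4 → f/4.5 → f/5 → f/5.6 → f/6.3 → f/7.1 → f/8 → f/9 → f/10 — 3 stops smaller aperture (darker).
Shutter speed: 0.8 → 1 → 1.3 → 1.6 — 1 stop longer (brighter).
ISO: 320 → 250 → 200 → 160 → 125 → 100 → 80 → 64 — 2 1/3 stops lower (darker).
Net: −3 +1 −2 1/3 = −4 1/3 stops.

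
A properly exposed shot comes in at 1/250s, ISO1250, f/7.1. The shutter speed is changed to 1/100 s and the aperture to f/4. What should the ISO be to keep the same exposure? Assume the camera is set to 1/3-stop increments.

ISO 160

Shutter speed: 1/250 → 1/200 → 1/160 → 1/125 → 1/100 — 1 1/3 stops longer (brighter).
Aperture: f/7.1 → f/6.3 → f/5.6 → f/5 → f/4.5 → f/4 — 1 2/3 stops larger aperture (brighter).
Net change so far: 3 stops brighter. Offset with the ISO: 1250 → 1000 → 800 → 640 → 500 → 400 → 320 → 250 → 200 → 160.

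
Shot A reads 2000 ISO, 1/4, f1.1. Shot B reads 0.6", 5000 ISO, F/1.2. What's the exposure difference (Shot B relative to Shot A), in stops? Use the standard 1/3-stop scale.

Aperture: f/1.1 → f/1.2 — 1/3 stop smaller aperture (darker).
Shutter speed: 1/4 → 0.3 → 0.4 → 0.5 → 0.6 — 1 1/3 stops slower (brighter).
ISO: 2000 → 2500 → 3200 → 4000 → 5000 — 1 1/3 stops higher (brighter).
Net: −1/3 +1 1/3 +1 1/3 = +2 1/3 stops.

2 1/3 stops brighter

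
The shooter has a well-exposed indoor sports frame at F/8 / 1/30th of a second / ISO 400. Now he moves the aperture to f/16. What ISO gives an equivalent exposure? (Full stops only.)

ISO 1600

Aperture: f/8 → f/11 → f/16 — 2 stops narrower (darker).
Need 2 stops brighter from the ISO: 400 → 800 → 1600.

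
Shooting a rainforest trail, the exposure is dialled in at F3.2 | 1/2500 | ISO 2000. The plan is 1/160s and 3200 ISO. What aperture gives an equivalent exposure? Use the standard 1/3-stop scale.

Shutter speed: 1/2500 → 1/2000 → 1/1600 → 1/1250 → 1/1000 → 1/800 → 1/640 → 1/500 → 1/400 → 1/320 → 1/250 → 1/200 → 1/160 — 4 stops longer (brighter).
ISO: 2000 → 2500 → 3200 — 2/3 stop raised (brighter).
Net change so far: 4 2/3 stops brighter. Offset with the aperture: f/3.2 → f/3.5 → f/4 → f/4.5 → f/5 → f/5.6 → f/6.3 → f/7.1 → f/8 → f/9 → f/10 → f/11 → f/13 → f/14 → f/16.

f/16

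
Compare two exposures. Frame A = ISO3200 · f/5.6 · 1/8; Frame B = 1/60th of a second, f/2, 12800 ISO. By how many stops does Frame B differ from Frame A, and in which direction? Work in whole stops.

2 stops brighter

Aperture: f/5.6 → f/4 → f/2.8 → f/2 — 3 stops larger aperture (brighter).
Shutter speed: 1/8 → 1/15 → 1/30 → 1/60 — 3 stops faster (darker).
ISO: 3200 → 6400 → 12800 — 2 stops higher (brighter).
Net: +3 −3 +2 = +2 stops.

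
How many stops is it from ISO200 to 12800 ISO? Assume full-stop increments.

200 → 400 → 800 → 1600 → 3200 → 6400 → 12800 — count the steps: 6 stops.

6 stops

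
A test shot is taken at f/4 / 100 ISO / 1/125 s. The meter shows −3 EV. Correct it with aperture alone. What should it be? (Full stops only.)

f/1.4

Underexposed by 3 stops → need 3 stops brighter.
Aperture: f/4 → f/2.8 → f/2 → f/1.4.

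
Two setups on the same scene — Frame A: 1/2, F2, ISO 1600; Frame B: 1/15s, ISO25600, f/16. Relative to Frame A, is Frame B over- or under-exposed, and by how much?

5 stops darker

Aperture: f/2 → f/2.8 → f/4 → f/5.6 → f/8 → f/11 → f/16 — 6 stops stopped down (darker).
Shutter speed: 1/2 → 1/4 → 1/8 → 1/15 — 3 stops faster (darker).
ISO: 1600 → 3200 → 6400 → 12800 → 25600 — 4 stops higher (brighter).
Net: −6 −3 +4 = −5 stops.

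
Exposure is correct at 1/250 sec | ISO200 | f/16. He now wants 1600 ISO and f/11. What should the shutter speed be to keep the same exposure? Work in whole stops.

ISO: 200 → 400 → 800 → 1600 — 3 stops raised (brighter).
Aperture: f/16 → f/11 — 1 stop larger aperture (brighter).
Net change so far: 4 stops brighter. Offset with the shutter speed: 1/250 → 1/500 → 1/1000 → 1/2000 → 1/4000.

1/4000s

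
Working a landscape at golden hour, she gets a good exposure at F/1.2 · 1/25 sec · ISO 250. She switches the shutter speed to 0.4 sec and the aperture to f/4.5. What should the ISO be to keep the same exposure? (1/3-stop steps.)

Shutter speed: 1/25 → 1/20 → 1/15 → 1/13 → 1/10 → 1/8 → 1/6 → 1/5 → 1/4 → 0.3 → 0.4 — 3 1/3 stops slower (brighter).
Aperture: f/1.2 → f/1.4 → f/1.6 → f/1.8 → f/2 → f/2.2 → f/2.5 → f/2.8 → f/3.2 → f/3.5 → f/4 → f/4.5 — 3 2/3 stops smaller aperture (darker).
Net change so far: 1/3 stop darker. Offset with the ISO: 250 → 320.

ISO 320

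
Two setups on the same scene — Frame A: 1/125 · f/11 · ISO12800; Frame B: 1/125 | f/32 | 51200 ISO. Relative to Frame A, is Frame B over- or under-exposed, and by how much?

1 stop darker

Aperture: f/11 → f/16 → f/22 → f/32 — 3 stops narrower (darker).
Shutter speed: unchanged.
ISO: 12800 → 25600 → 51200 — 2 stops raised (brighter).
Net: −3 +2 = −1 stop.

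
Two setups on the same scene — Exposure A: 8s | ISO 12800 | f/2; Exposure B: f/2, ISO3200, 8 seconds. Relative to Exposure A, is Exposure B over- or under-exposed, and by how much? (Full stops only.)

2 stops darker

Aperture: unchanged.
Shutter speed: unchanged.
ISO: 12800 → 6400 → 3200 — 2 stops dropped (darker).
Net: −2 = −2 stops.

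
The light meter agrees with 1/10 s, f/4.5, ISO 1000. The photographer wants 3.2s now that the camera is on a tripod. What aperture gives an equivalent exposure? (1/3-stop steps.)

Shutter speed: 1/10 → 1/8 → 1/6 → 1/5 → 1/4 → 0.3 → 0.4 → 0.5 → 0.6 → 0.8 → 1 → 1.3 → 1.6 → 2 → 2.5 → 3.2 — 5 stops slower (brighter).
Need 5 stops darker from the aperture: f/4.5 → f/5 → f/5.6 → f/6.3 → f/7.1 → f/8 → f/9 → f/10 → f/11 → f/13 → f/14 → f/16 → f/18 → f/20 → f/22 → f/25.

f/25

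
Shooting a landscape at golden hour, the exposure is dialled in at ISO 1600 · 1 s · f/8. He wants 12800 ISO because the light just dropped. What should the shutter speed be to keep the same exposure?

ISO: 1600 → 3200 → 6400 → 12800 — 3 stops higher (brighter).
Need 3 stops darker from the shutter speed: 1 → 1/2 → 1/4 → 1/8.

1/8s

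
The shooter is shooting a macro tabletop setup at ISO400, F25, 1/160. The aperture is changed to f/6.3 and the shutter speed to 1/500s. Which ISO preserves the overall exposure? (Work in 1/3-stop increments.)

Aperture: f/25 → f/22 → f/20 → f/18 → f/16 → f/14 → f/13 → f/11 → f/10 → f/9 → f/8 → f/7.1 → f/6.3 — 4 stops opened up (brighter).
Shutter speed: 1/160 → 1/200 → 1/250 → 1/320 → 1/400 → 1/500 — 1 2/3 stops faster (darker).
Net change so far: 2 1/3 stops brighter. Offset with the ISO: 400 → 320 → 250 → 200 → 160 → 125 → 100 → 80.

ISO 80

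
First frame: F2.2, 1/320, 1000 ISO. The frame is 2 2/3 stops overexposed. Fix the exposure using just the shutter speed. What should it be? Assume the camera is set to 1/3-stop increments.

Overexposed by 2 2/3 stops → need 2 2/3 stops darker.
Shutter speed: 1/320 → 1/400 → 1/500 → 1/640 → 1/800 → 1/1000 → 1/1250 → 1/1600 → 1/2000.

1/2000s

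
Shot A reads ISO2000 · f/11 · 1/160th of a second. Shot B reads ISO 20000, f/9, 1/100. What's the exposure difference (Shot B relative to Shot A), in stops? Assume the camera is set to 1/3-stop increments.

Aperture: f/11 → f/10 → f/9 — 2/3 stop opened up (brighter).
Shutter speed: 1/160 → 1/125 → 1/100 — 2/3 stop longer (brighter).
ISO: 2000 → 2500 → 3200 → 4000 → 5000 → 6400 → 8000 → 10000 → 12800 → 16000 → 20000 — 3 1/3 stops raised (brighter).
Net: +2/3 +2/3 +3 1/3 = +4 2/3 stops.

4 2/3 stops brighter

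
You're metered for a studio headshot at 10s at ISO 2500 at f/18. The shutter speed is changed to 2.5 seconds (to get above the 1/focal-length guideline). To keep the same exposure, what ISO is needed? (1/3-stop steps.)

Shutter speed: 10 → 8 → 6 → 5 → 4 → 3.2 → 2.5 — 2 stops faster (darker).
Need 2 stops brighter from the ISO: 2500 → 3200 → 4000 → 5000 → 6400 → 8000 → 10000.

ISO 10000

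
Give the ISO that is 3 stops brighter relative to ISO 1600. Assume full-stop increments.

ISO: 1600 → 3200 → 6400 → 12800 — 3 stops raised (brighter).

ISO 12800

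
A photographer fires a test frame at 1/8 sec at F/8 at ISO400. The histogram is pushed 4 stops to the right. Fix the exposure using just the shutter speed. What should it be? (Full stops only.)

1/125s

Overexposed by 4 stops → need 4 stops darker.
Shutter speed: 1/8 → 1/15 → 1/30 → 1/60 → 1/125.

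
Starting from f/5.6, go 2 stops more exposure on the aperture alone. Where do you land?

f/2.8

Aperture: f/5.6 → f/4 → f/2.8 — 2 stops larger aperture (brighter).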